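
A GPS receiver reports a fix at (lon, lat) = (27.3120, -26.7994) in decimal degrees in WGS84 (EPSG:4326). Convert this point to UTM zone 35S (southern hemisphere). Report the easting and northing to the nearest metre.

E 531010 m, N 7035745 m

Zone 35 central meridian λ₀ = 6×35 − 183 = 27°; Δλ = +0.3120°.
Transverse Mercator on WGS84 with k₀ = 0.9996 gives E = 531009.968 m, N = 7035744.669 m.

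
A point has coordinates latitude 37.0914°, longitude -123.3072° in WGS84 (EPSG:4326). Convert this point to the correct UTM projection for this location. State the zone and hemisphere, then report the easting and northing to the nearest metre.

Longitude -123.3072° lies in the 6° band [-126°, -120°), giving zone 10; latitude is north of the equator, so 10N.
Zone 10 central meridian λ₀ = 6×10 − 183 = -123°; Δλ = -0.3072°.
Transverse Mercator on WGS84 with k₀ = 0.9996 gives E = 472699.268 m, N = 4105055.887 m.

Zone 10N: E 472699 m, N 4105056 m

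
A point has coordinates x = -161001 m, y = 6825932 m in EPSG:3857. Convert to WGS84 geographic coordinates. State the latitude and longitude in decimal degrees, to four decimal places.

lat 52.1425°, lon -1.4463°

R = 6378137 m. λ = x/R = -1.44629659°.
φ = 2·arctan(exp(y/R)) − 90° = 2·arctan(2.91599) − 90° = 52.14249776°.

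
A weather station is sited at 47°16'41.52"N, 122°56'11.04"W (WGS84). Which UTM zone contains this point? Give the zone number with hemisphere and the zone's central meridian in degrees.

UTM zone = ⌊(λ + 180)/6⌋ + 1; -122.9364° ∈ [-126°, -120°) → zone 10.
Hemisphere: N (φ ≥ 0).
Central meridian λ₀ = 6×10 − 183 = -123°.

Zone 10N, central meridian -123°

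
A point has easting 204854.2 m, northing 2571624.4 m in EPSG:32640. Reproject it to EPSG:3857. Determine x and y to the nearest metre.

x 6024166 m, y 2659542 m

Unproject from UTM 40N (λ₀ = 57°) → φ = 23.22739964°, λ = 54.11599966°.
Web Mercator (R = 6378137 m): x = 6024165.526 m, y = 2659542.040 m.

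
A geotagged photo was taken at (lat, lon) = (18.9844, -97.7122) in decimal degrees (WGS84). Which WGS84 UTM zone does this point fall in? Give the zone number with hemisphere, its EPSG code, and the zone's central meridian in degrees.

UTM zone = ⌊(λ + 180)/6⌋ + 1; -97.7122° ∈ [-102°, -96°) → zone 14.
Hemisphere: N (φ ≥ 0).
Central meridian λ₀ = 6×14 − 183 = -99°.
EPSG code: 32614.

Zone 14N (EPSG:32614), central meridian -99°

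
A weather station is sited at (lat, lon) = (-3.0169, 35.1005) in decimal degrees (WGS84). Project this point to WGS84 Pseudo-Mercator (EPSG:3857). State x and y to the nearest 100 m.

x 3907400 m, y -336000 m

Web Mercator is spherical with R = a = 6378137 m.
x = R·λ = 6378137 × 0.612619294 = 3907369.787 m.
y = R·ln tan(π/4 + φ/2) = 6378137 × -0.052679186 = -335995.067 m.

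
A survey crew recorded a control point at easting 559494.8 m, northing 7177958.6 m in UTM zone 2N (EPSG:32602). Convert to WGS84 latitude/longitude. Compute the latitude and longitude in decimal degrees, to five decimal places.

lat 64.72110°, lon -169.75130°

Zone 2N: λ₀ = -171°, k₀ = 0.9996, false easting 500000 m.
Meridian distance M = (N − FN)/k₀ = 7180830.9 m.
Inverse transverse Mercator on WGS84 gives φ = 64.72110018°, λ = -169.75129934°.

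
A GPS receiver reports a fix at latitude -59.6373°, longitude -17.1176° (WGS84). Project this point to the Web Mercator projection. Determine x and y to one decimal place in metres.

Web Mercator is spherical with R = a = 6378137 m.
x = R·λ = 6378137 × -0.298758480 = -1905522.516 m.
y = R·ln tan(π/4 + φ/2) = 6378137 × -1.304366100 = -8319425.684 m.

x -1905522.5 m, y -8319425.7 m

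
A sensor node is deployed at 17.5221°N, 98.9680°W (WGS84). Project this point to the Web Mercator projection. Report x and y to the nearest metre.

x -11017067 m, y 1981686 m

Web Mercator is spherical with R = a = 6378137 m.
x = R·λ = 6378137 × -1.727317454 = -11017067.365 m.
y = R·ln tan(π/4 + φ/2) = 6378137 × 0.310699850 = 1981686.207 m.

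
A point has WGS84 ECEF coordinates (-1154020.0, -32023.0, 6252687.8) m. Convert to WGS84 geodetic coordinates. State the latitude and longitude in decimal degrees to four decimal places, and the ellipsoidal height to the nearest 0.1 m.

lat 79.6075°, lon -178.4105°, h 918.0 m

λ = atan2(Y, X) = -178.41050239°; p = √(X²+Y²) = 1154464.2 m.
Bowring's method on WGS84 (a = 6378137 m, b = 6356752.314 m) gives φ = 79.60750024°, h = 917.971 m.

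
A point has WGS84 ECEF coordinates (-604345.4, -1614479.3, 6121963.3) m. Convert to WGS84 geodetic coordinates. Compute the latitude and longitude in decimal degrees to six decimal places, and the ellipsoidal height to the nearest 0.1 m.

λ = atan2(Y, X) = -110.52230036°; p = √(X²+Y²) = 1723884.2 m.
Bowring's method on WGS84 (a = 6378137 m, b = 6356752.314 m) gives φ = 74.37339996°, h = 1731.986 m.

lat 74.373400°, lon -110.522300°, h 1732.0 m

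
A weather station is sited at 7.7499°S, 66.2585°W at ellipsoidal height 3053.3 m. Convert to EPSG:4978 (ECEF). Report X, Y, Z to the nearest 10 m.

WGS84: a = 6378137 m, e² = 0.006694380; N(φ) = a/√(1−e²sin²φ) = 6378525.249 m.
X = (N+h)·cosφ·cosλ = 2545825.477 m; Y = (N+h)·cosφ·sinλ = -5788157.720 m; Z = (N(1−e²)+h)·sinφ = -854792.670 m.

X 2545830 m, Y -5788160 m, Z -854790 m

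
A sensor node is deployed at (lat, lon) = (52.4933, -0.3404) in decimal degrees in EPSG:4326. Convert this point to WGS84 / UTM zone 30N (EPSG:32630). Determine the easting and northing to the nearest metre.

Zone 30 central meridian λ₀ = 6×30 − 183 = -3°; Δλ = +2.6596°.
Transverse Mercator on WGS84 with k₀ = 0.9996 gives E = 680552.525 m, N = 5819232.054 m.

E 680553 m, N 5819232 m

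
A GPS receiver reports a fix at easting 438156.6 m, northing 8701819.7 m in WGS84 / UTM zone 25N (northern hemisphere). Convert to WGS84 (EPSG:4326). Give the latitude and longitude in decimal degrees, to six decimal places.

lat 78.376300°, lon -35.750499°

Zone 25N: λ₀ = -33°, k₀ = 0.9996, false easting 500000 m.
Meridian distance M = (N − FN)/k₀ = 8705301.8 m.
Inverse transverse Mercator on WGS84 gives φ = 78.37630009°, λ = -35.75049851°.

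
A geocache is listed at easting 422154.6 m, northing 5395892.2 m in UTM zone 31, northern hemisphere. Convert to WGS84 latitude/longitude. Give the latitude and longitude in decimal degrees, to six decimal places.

Zone 31N: λ₀ = 3°, k₀ = 0.9996, false easting 500000 m.
Meridian distance M = (N − FN)/k₀ = 5398051.4 m.
Inverse transverse Mercator on WGS84 gives φ = 48.71119960°, λ = 1.94179944°.

lat 48.711200°, lon 1.941799°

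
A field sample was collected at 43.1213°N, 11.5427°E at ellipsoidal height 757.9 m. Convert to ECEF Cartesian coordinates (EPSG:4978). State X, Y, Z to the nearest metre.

WGS84: a = 6378137 m, e² = 0.006694380; N(φ) = a/√(1−e²sin²φ) = 6388135.363 m.
X = (N+h)·cosφ·cosλ = 4568994.299 m; Y = (N+h)·cosφ·sinλ = 933118.949 m; Z = (N(1−e²)+h)·sinφ = 4337865.580 m.

X 4568994 m, Y 933119 m, Z 4337866 m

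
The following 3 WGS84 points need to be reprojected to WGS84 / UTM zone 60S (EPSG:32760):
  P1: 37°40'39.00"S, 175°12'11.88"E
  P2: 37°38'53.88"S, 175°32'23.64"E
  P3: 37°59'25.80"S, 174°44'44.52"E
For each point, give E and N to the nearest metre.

UTM zone 60S: λ₀ = 177°, k₀ = 0.9996.
P1 (-37.6775°, 175.2033°) → (341559.608, 5828447.368) m.
P2 (-37.6483°, 175.5399°) → (371193.751, 5832203.055) m.
P3 (-37.9905°, 174.7457°) → (302040.458, 5792841.229) m.

P1: E 341560 m, N 5828447 m; P2: E 371194 m, N 5832203 m; P3: E 302040 m, N 5792841 m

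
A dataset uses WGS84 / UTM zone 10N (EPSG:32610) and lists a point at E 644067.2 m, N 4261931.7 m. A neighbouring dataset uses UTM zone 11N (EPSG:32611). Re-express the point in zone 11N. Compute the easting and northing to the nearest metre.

E 120750 m, N 4269605 m

UTM 10N → geographic: φ = 38.49409992°, λ = -121.34799976°.
UTM 11N (λ₀ = -117°) forward: E = 120750.124 m, N = 4269605.255 m.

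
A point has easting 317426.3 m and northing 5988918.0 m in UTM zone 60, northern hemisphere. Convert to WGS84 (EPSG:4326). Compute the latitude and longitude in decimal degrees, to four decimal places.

lat 54.0162°, lon 174.2133°

Zone 60N: λ₀ = 177°, k₀ = 0.9996, false easting 500000 m.
Meridian distance M = (N − FN)/k₀ = 5991314.5 m.
Inverse transverse Mercator on WGS84 gives φ = 54.01620001°, λ = 174.21330046°.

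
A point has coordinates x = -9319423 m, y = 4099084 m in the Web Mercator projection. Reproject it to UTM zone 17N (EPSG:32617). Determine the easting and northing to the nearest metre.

Web Mercator inverse (R = 6378137 m) → φ = 34.52179943°, λ = -83.71780120°.
UTM 17N forward: E = 250528.263 m, N = 3823369.188 m.

E 250528 m, N 3823369 m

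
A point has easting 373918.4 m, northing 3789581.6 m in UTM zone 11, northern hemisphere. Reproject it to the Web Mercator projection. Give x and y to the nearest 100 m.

x -13176800 m, y 4061000 m

Unproject from UTM 11N (λ₀ = -117°) → φ = 34.23969975°, λ = -118.36909980°.
Web Mercator (R = 6378137 m): x = -13176787.915 m, y = 4061033.438 m.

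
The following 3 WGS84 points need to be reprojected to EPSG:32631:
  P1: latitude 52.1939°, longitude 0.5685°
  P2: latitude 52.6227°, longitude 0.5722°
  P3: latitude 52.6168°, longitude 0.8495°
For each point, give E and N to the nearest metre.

UTM zone 31N: λ₀ = 3°, k₀ = 0.9996.
P1 (52.1939°, 0.5685°) → (333810.727, 5785391.543) m.
P2 (52.6227°, 0.5722°) → (335665.576, 5833067.812) m.
P3 (52.6168°, 0.8495°) → (354413.587, 5831815.477) m.

P1: E 333811 m, N 5785392 m; P2: E 335666 m, N 5833068 m; P3: E 354414 m, N 5831815 m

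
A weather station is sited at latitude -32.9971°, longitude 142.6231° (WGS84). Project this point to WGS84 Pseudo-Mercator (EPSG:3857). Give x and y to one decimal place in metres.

x 15876730.9 m, y -3894919.0 m

Web Mercator is spherical with R = a = 6378137 m.
x = R·λ = 6378137 × 2.489242684 = 15876730.867 m.
y = R·ln tan(π/4 + φ/2) = 6378137 × -0.610667197 = -3894919.043 m.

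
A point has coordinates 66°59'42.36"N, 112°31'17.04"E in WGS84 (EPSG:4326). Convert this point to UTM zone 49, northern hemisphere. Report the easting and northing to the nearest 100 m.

E 566300 m, N 7431600 m

Zone 49 central meridian λ₀ = 6×49 − 183 = 111°; Δλ = +1.5214°.
Transverse Mercator on WGS84 with k₀ = 0.9996 gives E = 566344.676 m, N = 7431644.716 m.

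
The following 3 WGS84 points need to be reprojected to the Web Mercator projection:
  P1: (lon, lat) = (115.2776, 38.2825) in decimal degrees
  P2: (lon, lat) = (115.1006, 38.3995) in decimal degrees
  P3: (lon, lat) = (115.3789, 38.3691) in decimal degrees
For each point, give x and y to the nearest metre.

P1: x 12832644 m, y 4619411 m; P2: x 12812940 m, y 4636017 m; P3: x 12843920 m, y 4631699 m

Web Mercator: x = R·λ, y = R·ln tan(π/4+φ/2), R = 6378137 m.
P1 (38.2825°, 115.2776°) → (12832643.732, 4619410.815) m.
P2 (38.3995°, 115.1006°) → (12812940.182, 4636016.505) m.
P3 (38.3691°, 115.3789°) → (12843920.396, 4631699.284) m.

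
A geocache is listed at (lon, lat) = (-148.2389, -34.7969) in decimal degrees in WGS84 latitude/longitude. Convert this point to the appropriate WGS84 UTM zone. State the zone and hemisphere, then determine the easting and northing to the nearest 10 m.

Zone 6S: E 386670 m, N 6148780 m

Longitude -148.2389° lies in the 6° band [-150°, -144°), giving zone 6; latitude is south of the equator, so 6S.
Zone 6 central meridian λ₀ = 6×6 − 183 = -147°; Δλ = -1.2389°.
Transverse Mercator on WGS84 with k₀ = 0.9996 gives E = 386666.593 m, N = 6148780.272 m.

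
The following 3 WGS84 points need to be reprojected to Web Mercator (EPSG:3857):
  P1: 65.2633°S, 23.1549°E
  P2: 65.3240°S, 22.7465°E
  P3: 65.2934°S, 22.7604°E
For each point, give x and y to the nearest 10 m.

Web Mercator: x = R·λ, y = R·ln tan(π/4+φ/2), R = 6378137 m.
P1 (-65.2633°, 23.1549°) → (2577591.677, -9678070.129) m.
P2 (-65.3240°, 22.7465°) → (2532128.797, -9694236.678) m.
P3 (-65.2934°, 22.7604°) → (2533676.138, -9686082.167) m.

P1: x 2577590 m, y -9678070 m; P2: x 2532130 m, y -9694240 m; P3: x 2533680 m, y -9686080 m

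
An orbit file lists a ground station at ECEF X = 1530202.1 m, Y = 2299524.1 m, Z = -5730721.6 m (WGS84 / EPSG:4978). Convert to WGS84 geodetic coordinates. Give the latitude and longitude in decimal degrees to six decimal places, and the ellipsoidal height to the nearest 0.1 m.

lat -64.416800°, lon 56.358500°, h 875.6 m

λ = atan2(Y, X) = 56.35850023°; p = √(X²+Y²) = 2762124.1 m.
Bowring's method on WGS84 (a = 6378137 m, b = 6356752.314 m) gives φ = -64.41680029°, h = 875.621 m.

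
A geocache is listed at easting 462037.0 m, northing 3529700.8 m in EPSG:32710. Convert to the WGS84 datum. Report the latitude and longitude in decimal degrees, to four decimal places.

lat -58.3719°, lon -123.6490°

Zone 10S: λ₀ = -123°, k₀ = 0.9996, false easting 500000 m, false northing 10000000 m.
Meridian distance M = (N − FN)/k₀ = -6472888.4 m.
Inverse transverse Mercator on WGS84 gives φ = -58.37189974°, λ = -123.64900065°.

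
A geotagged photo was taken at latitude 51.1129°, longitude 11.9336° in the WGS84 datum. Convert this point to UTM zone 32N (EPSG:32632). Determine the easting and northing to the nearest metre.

Zone 32 central meridian λ₀ = 6×32 − 183 = 9°; Δλ = +2.9336°.
Transverse Mercator on WGS84 with k₀ = 0.9996 gives E = 705330.620 m, N = 5666473.151 m.

E 705331 m, N 5666473 m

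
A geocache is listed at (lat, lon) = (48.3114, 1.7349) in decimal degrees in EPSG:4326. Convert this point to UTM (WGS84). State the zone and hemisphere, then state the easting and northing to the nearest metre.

Longitude 1.7349° lies in the 6° band [0°, 6°), giving zone 31; latitude is north of the equator, so 31N.
Zone 31 central meridian λ₀ = 6×31 − 183 = 3°; Δλ = -1.2651°.
Transverse Mercator on WGS84 with k₀ = 0.9996 gives E = 406199.421 m, N = 5351685.373 m.

Zone 31N: E 406199 m, N 5351685 m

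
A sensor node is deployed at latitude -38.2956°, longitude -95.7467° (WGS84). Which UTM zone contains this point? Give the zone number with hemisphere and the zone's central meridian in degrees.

UTM zone = ⌊(λ + 180)/6⌋ + 1; -95.7467° ∈ [-96°, -90°) → zone 15.
Hemisphere: S (φ < 0).
Central meridian λ₀ = 6×15 − 183 = -93°.

Zone 15S, central meridian -93°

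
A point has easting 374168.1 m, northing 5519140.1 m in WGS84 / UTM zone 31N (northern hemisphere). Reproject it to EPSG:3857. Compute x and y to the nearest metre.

Unproject from UTM 31N (λ₀ = 3°) → φ = 49.81149974°, λ = 1.25099964°.
Web Mercator (R = 6378137 m): x = 139260.643 m, y = 6413694.689 m.

x 139261 m, y 6413695 m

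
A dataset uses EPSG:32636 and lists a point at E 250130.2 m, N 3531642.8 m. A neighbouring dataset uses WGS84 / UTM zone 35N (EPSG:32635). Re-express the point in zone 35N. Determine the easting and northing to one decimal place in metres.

E 817638.5 m, N 3533519.3 m

UTM 36N → geographic: φ = 31.89320036°, λ = 30.35810000°.
UTM 35N (λ₀ = 27°) forward: E = 817638.524 m, N = 3533519.302 m.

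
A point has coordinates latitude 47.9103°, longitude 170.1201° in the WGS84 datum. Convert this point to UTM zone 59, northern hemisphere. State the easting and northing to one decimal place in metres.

Zone 59 central meridian λ₀ = 6×59 − 183 = 171°; Δλ = -0.8799°.
Transverse Mercator on WGS84 with k₀ = 0.9996 gives E = 434249.975 m, N = 5306705.194 m.

E 434250.0 m, N 5306705.2 m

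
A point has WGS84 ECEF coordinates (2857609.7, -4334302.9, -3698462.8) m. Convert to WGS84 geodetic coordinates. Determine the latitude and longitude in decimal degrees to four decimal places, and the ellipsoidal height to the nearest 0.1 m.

λ = atan2(Y, X) = -56.60310029°; p = √(X²+Y²) = 5191542.6 m.
Bowring's method on WGS84 (a = 6378137 m, b = 6356752.314 m) gives φ = -35.64809959°, h = 3311.178 m.

lat -35.6481°, lon -56.6031°, h 3311.2 m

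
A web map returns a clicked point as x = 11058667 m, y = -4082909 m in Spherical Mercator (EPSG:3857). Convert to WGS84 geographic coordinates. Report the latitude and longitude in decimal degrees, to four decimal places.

R = 6378137 m. λ = x/R = 99.34169588°.
φ = 2·arctan(exp(y/R)) − 90° = 2·arctan(0.52722) − 90° = -34.40199717°.

lat -34.4020°, lon 99.3417°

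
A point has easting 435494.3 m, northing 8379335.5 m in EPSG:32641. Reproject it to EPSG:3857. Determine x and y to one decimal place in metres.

Unproject from UTM 41N (λ₀ = 63°) → φ = 75.48819982°, λ = 60.69329955°.
Web Mercator (R = 6378137 m): x = 6756347.201 m, y = 13145634.293 m.

x 6756347.2 m, y 13145634.3 m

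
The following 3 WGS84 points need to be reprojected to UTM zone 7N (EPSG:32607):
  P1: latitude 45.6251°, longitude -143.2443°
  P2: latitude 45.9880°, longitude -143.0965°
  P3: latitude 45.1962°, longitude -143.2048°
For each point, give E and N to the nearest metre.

UTM zone 7N: λ₀ = -141°, k₀ = 0.9996.
P1 (45.6251°, -143.2443°) → (325049.650, 5054844.674) m.
P2 (45.9880°, -143.0965°) → (337629.264, 5094851.150) m.
P3 (45.1962°, -143.2048°) → (326822.346, 5007110.847) m.

P1: E 325050 m, N 5054845 m; P2: E 337629 m, N 5094851 m; P3: E 326822 m, N 5007111 m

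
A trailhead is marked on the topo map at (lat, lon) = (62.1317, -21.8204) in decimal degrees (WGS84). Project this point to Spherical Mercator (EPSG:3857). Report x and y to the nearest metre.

x -2429036 m, y 8890439 m

Web Mercator is spherical with R = a = 6378137 m.
x = R·λ = 6378137 × -0.380837824 = -2429035.817 m.
y = R·ln tan(π/4 + φ/2) = 6378137 × 1.393892727 = 8890438.777 m.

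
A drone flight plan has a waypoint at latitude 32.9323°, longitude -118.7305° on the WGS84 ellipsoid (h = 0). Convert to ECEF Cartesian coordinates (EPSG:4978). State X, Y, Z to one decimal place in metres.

X -2575808.3 m, Y -4698870.1 m, Z 3447659.3 m

WGS84: a = 6378137 m, e² = 0.006694380; N(φ) = a/√(1−e²sin²φ) = 6384456.087 m.
X = (N+h)·cosφ·cosλ = -2575808.271 m; Y = (N+h)·cosφ·sinλ = -4698870.125 m; Z = (N(1−e²)+h)·sinφ = 3447659.328 m.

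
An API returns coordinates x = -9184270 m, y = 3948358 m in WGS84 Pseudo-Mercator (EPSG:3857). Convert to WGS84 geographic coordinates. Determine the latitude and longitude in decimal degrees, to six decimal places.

R = 6378137 m. λ = x/R = -82.50370114°.
φ = 2·arctan(exp(y/R)) − 90° = 2·arctan(1.85715) − 90° = 33.39879686°.

lat 33.398797°, lon -82.503701°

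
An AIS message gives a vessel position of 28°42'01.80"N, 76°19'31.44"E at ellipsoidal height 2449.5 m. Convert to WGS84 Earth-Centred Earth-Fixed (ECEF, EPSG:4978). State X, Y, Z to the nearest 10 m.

WGS84: a = 6378137 m, e² = 0.006694380; N(φ) = a/√(1−e²sin²φ) = 6383066.219 m.
X = (N+h)·cosφ·cosλ = 1324118.881 m; Y = (N+h)·cosφ·sinλ = 5442237.902 m; Z = (N(1−e²)+h)·sinφ = 3046002.970 m.

X 1324120 m, Y 5442240 m, Z 3046000 m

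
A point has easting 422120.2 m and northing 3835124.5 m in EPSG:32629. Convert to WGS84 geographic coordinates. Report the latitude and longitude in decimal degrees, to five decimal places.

lat 34.65510°, lon -9.84990°

Zone 29N: λ₀ = -9°, k₀ = 0.9996, false easting 500000 m.
Meridian distance M = (N − FN)/k₀ = 3836659.2 m.
Inverse transverse Mercator on WGS84 gives φ = 34.65509982°, λ = -9.84989988°.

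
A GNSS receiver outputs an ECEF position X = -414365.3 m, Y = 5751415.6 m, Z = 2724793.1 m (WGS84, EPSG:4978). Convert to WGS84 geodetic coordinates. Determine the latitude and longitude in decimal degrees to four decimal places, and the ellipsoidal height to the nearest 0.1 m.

lat 25.4413°, lon 94.1208°, h 3476.2 m

λ = atan2(Y, X) = 94.12079993°; p = √(X²+Y²) = 5766322.9 m.
Bowring's method on WGS84 (a = 6378137 m, b = 6356752.314 m) gives φ = 25.44129962°, h = 3476.228 m.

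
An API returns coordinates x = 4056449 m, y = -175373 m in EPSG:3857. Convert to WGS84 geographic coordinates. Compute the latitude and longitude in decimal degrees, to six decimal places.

R = 6378137 m. λ = x/R = 36.43970136°.
φ = 2·arctan(exp(y/R)) − 90° = 2·arctan(0.97288) − 90° = -1.57520399°.

lat -1.575204°, lon 36.439701°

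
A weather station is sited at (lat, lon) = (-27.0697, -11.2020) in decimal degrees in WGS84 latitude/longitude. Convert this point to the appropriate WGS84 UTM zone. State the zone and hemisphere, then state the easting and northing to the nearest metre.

Longitude -11.2020° lies in the 6° band [-12°, -6°), giving zone 29; latitude is south of the equator, so 29S.
Zone 29 central meridian λ₀ = 6×29 − 183 = -9°; Δλ = -2.2020°.
Transverse Mercator on WGS84 with k₀ = 0.9996 gives E = 281631.297 m, N = 7003934.611 m.

Zone 29S: E 281631 m, N 7003935 m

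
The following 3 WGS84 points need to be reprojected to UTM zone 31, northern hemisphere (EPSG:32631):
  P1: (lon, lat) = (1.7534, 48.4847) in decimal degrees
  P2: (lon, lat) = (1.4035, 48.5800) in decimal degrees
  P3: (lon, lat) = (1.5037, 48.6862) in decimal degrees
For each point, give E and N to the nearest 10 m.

P1: E 407880 m, N 5370930 m; P2: E 382250 m, N 5382000 m; P3: E 389870 m, N 5393650 m

UTM zone 31N: λ₀ = 3°, k₀ = 0.9996.
P1 (48.4847°, 1.7534°) → (407884.515, 5370925.299) m.
P2 (48.5800°, 1.4035°) → (382251.165, 5381998.403) m.
P3 (48.6862°, 1.5037°) → (389872.551, 5393653.290) m.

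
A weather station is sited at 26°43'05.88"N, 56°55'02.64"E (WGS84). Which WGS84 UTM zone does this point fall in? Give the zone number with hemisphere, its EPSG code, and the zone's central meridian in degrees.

UTM zone = ⌊(λ + 180)/6⌋ + 1; 56.9174° ∈ [54°, 60°) → zone 40.
Hemisphere: N (φ ≥ 0).
Central meridian λ₀ = 6×40 − 183 = 57°.
EPSG code: 32640.

Zone 40N (EPSG:32640), central meridian 57°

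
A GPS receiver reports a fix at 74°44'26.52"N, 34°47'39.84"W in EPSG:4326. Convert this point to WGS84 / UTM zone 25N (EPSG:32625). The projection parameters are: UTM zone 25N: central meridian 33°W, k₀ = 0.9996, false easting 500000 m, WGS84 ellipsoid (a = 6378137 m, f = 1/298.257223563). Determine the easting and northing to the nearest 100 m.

E 447300 m, N 8295500 m

Zone 25 central meridian λ₀ = 6×25 − 183 = -33°; Δλ = -1.7944°.
Transverse Mercator on WGS84 with k₀ = 0.9996 gives E = 447291.758 m, N = 8295472.414 m.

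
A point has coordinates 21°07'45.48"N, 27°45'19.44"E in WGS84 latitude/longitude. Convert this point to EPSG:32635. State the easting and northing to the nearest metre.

Zone 35 central meridian λ₀ = 6×35 − 183 = 27°; Δλ = +0.7554°.
Transverse Mercator on WGS84 with k₀ = 0.9996 gives E = 578441.708 m, N = 2336644.140 m.

E 578442 m, N 2336644 m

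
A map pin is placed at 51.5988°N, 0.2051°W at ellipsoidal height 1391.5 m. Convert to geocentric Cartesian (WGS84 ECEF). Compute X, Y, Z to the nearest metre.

WGS84: a = 6378137 m, e² = 0.006694380; N(φ) = a/√(1−e²sin²φ) = 6391289.064 m.
X = (N+h)·cosφ·cosλ = 3970878.827 m; Y = (N+h)·cosφ·sinλ = -14214.498 m; Z = (N(1−e²)+h)·sinφ = 4976288.437 m.

X 3970879 m, Y -14214 m, Z 4976288 m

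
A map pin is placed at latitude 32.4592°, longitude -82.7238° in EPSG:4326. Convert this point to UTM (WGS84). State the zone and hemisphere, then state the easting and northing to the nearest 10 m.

Longitude -82.7238° lies in the 6° band [-84°, -78°), giving zone 17; latitude is north of the equator, so 17N.
Zone 17 central meridian λ₀ = 6×17 − 183 = -81°; Δλ = -1.7238°.
Transverse Mercator on WGS84 with k₀ = 0.9996 gives E = 337984.147 m, N = 3592644.684 m.

Zone 17N: E 337980 m, N 3592640 m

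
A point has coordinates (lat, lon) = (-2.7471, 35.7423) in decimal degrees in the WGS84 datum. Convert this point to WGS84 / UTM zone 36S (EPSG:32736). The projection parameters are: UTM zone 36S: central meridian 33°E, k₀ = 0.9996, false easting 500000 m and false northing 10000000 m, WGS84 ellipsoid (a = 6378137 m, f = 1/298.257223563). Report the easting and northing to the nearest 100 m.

E 804900 m, N 9696000 m

Zone 36 central meridian λ₀ = 6×36 − 183 = 33°; Δλ = +2.7423°.
Transverse Mercator on WGS84 with k₀ = 0.9996 gives E = 804917.687 m, N = 9696010.644 m.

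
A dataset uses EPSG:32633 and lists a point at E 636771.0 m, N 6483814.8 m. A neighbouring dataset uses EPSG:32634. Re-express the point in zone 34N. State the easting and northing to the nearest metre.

UTM 33N → geographic: φ = 58.47349971°, λ = 17.34520052°.
UTM 34N (λ₀ = 21°) forward: E = 286892.361 m, N = 6487225.020 m.

E 286892 m, N 6487225 m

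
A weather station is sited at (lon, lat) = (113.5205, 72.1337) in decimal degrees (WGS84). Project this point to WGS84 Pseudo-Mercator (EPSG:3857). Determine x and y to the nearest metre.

x 12637044 m, y 11801522 m

Web Mercator is spherical with R = a = 6378137 m.
x = R·λ = 6378137 × 1.981306494 = 12637044.255 m.
y = R·ln tan(π/4 + φ/2) = 6378137 × 1.850308670 = 11801522.189 m.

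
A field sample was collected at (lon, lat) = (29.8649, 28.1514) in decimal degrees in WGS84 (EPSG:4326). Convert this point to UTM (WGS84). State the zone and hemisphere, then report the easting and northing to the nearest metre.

Longitude 29.8649° lies in the 6° band [24°, 30°), giving zone 35; latitude is north of the equator, so 35N.
Zone 35 central meridian λ₀ = 6×35 − 183 = 27°; Δλ = +2.8649°.
Transverse Mercator on WGS84 with k₀ = 0.9996 gives E = 781355.023 m, N = 3117294.429 m.

Zone 35N: E 781355 m, N 3117294 m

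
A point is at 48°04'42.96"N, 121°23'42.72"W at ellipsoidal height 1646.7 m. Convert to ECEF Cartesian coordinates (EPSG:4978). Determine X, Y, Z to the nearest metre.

X -2224572 m, Y -3645121 m, Z 4723945 m

WGS84: a = 6378137 m, e² = 0.006694380; N(φ) = a/√(1−e²sin²φ) = 6389989.276 m.
X = (N+h)·cosφ·cosλ = -2224572.053 m; Y = (N+h)·cosφ·sinλ = -3645120.710 m; Z = (N(1−e²)+h)·sinφ = 4723945.067 m.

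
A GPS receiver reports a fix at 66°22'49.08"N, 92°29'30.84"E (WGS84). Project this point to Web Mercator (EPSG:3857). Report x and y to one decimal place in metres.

Web Mercator is spherical with R = a = 6378137 m.
x = R·λ = 6378137 × 1.614288186 = 10296151.211 m.
y = R·ln tan(π/4 + φ/2) = 6378137 × 1.564989021 = 9981714.380 m.

x 10296151.2 m, y 9981714.4 m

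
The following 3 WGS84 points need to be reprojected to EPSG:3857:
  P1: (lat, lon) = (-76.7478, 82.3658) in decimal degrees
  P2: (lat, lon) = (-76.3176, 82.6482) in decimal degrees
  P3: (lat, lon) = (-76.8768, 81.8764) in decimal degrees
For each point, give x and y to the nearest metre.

Web Mercator: x = R·λ, y = R·ln tan(π/4+φ/2), R = 6378137 m.
P1 (-76.7478°, 82.3658°) → (9168918.915, -13730461.130) m.
P2 (-76.3176°, 82.6482°) → (9200355.539, -13524812.091) m.
P3 (-76.8768°, 81.8764°) → (9114439.156, -13793405.860) m.

P1: x 9168919 m, y -13730461 m; P2: x 9200356 m, y -13524812 m; P3: x 9114439 m, y -13793406 m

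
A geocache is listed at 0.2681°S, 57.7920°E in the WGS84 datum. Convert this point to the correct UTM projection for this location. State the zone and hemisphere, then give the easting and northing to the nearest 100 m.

Longitude 57.7920° lies in the 6° band [54°, 60°), giving zone 40; latitude is south of the equator, so 40S.
Zone 40 central meridian λ₀ = 6×40 − 183 = 57°; Δλ = +0.7920°.
Transverse Mercator on WGS84 with k₀ = 0.9996 gives E = 588131.638 m, N = 9970364.042 m.

Zone 40S: E 588100 m, N 9970400 m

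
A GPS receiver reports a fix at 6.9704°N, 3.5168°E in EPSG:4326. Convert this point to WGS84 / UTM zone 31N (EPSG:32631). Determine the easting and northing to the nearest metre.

Zone 31 central meridian λ₀ = 6×31 − 183 = 3°; Δλ = +0.5168°.
Transverse Mercator on WGS84 with k₀ = 0.9996 gives E = 557085.437 m, N = 770507.935 m.

E 557085 m, N 770508 m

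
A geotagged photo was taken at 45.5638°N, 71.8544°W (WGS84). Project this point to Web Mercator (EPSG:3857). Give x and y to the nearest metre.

x -7998795 m, y 5710721 m

Web Mercator is spherical with R = a = 6378137 m.
x = R·λ = 6378137 × -1.254095862 = -7998795.219 m.
y = R·ln tan(π/4 + φ/2) = 6378137 × 0.895358832 = 5710721.294 m.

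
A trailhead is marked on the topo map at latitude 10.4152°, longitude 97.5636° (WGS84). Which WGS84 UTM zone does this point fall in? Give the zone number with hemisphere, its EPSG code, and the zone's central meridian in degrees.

UTM zone = ⌊(λ + 180)/6⌋ + 1; 97.5636° ∈ [96°, 102°) → zone 47.
Hemisphere: N (φ ≥ 0).
Central meridian λ₀ = 6×47 − 183 = 99°.
EPSG code: 32647.

Zone 47N (EPSG:32647), central meridian 99°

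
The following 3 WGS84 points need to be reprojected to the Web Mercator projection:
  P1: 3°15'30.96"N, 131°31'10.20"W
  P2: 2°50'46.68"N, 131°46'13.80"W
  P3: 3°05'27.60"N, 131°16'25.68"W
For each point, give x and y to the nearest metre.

Web Mercator: x = R·λ, y = R·ln tan(π/4+φ/2), R = 6378137 m.
P1 (3.2586°, -131.5195°) → (-14640683.769, 362941.406) m.
P2 (2.8463°, -131.7705°) → (-14668624.962, 316979.069) m.
P3 (3.0910°, -131.2738°) → (-14613332.570, 344255.573) m.

P1: x -14640684 m, y 362941 m; P2: x -14668625 m, y 316979 m; P3: x -14613333 m, y 344256 m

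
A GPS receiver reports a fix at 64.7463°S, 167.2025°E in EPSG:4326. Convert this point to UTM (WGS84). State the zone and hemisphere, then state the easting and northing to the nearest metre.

Longitude 167.2025° lies in the 6° band [162°, 168°), giving zone 58; latitude is south of the equator, so 58S.
Zone 58 central meridian λ₀ = 6×58 − 183 = 165°; Δλ = +2.2025°.
Transverse Mercator on WGS84 with k₀ = 0.9996 gives E = 604830.146 m, N = 2817996.673 m.

Zone 58S: E 604830 m, N 2817997 m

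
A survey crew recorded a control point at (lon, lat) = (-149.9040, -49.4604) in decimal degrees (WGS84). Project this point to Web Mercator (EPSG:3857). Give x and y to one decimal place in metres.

Web Mercator is spherical with R = a = 6378137 m.
x = R·λ = 6378137 × -2.616318362 = -16687236.948 m.
y = R·ln tan(π/4 + φ/2) = 6378137 × -0.996113096 = -6353345.796 m.

x -16687236.9 m, y -6353345.8 m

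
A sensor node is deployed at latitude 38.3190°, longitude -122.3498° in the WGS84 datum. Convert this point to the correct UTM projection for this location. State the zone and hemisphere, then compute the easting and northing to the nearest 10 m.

Longitude -122.3498° lies in the 6° band [-126°, -120°), giving zone 10; latitude is north of the equator, so 10N.
Zone 10 central meridian λ₀ = 6×10 − 183 = -123°; Δλ = +0.6502°.
Transverse Mercator on WGS84 with k₀ = 0.9996 gives E = 556837.939 m, N = 4241409.665 m.

Zone 10N: E 556840 m, N 4241410 m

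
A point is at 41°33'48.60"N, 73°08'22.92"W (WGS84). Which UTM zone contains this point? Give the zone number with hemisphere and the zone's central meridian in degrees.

Zone 18N, central meridian -75°

UTM zone = ⌊(λ + 180)/6⌋ + 1; -73.1397° ∈ [-78°, -72°) → zone 18.
Hemisphere: N (φ ≥ 0).
Central meridian λ₀ = 6×18 − 183 = -75°.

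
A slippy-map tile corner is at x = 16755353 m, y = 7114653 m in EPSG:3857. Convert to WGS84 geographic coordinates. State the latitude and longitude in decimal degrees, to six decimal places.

lat 53.705901°, lon 150.515897°

R = 6378137 m. λ = x/R = 150.51589691°.
φ = 2·arctan(exp(y/R)) − 90° = 2·arctan(3.05102) − 90° = 53.70590071°.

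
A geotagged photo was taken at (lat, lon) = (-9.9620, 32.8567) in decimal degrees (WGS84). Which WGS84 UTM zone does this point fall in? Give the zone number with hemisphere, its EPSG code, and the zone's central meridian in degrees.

UTM zone = ⌊(λ + 180)/6⌋ + 1; 32.8567° ∈ [30°, 36°) → zone 36.
Hemisphere: S (φ < 0).
Central meridian λ₀ = 6×36 − 183 = 33°.
EPSG code: 32736.

Zone 36S (EPSG:32736), central meridian 33°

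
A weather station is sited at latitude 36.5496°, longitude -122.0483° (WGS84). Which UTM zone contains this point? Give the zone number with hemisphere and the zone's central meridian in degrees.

Zone 10N, central meridian -123°

UTM zone = ⌊(λ + 180)/6⌋ + 1; -122.0483° ∈ [-126°, -120°) → zone 10.
Hemisphere: N (φ ≥ 0).
Central meridian λ₀ = 6×10 − 183 = -123°.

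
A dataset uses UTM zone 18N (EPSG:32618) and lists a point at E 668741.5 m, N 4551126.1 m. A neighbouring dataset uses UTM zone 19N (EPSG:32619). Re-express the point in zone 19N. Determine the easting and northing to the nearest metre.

UTM 18N → geographic: φ = 41.09390030°, λ = -72.99080032°.
UTM 19N (λ₀ = -69°) forward: E = 164807.115 m, N = 4556860.602 m.

E 164807 m, N 4556861 m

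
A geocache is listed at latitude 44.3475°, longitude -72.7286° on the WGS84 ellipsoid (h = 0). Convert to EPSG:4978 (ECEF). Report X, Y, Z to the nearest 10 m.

WGS84: a = 6378137 m, e² = 0.006694380; N(φ) = a/√(1−e²sin²φ) = 6388593.973 m.
X = (N+h)·cosφ·cosλ = 1356400.360 m; Y = (N+h)·cosφ·sinλ = -4362568.837 m; Z = (N(1−e²)+h)·sinφ = 4435785.742 m.

X 1356400 m, Y -4362570 m, Z 4435790 m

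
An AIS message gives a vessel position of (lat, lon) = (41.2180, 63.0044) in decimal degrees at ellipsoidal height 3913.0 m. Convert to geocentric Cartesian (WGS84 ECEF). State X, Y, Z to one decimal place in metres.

WGS84: a = 6378137 m, e² = 0.006694380; N(φ) = a/√(1−e²sin²φ) = 6387426.562 m.
X = (N+h)·cosφ·cosλ = 2182283.187 m; Y = (N+h)·cosφ·sinλ = 4283785.138 m; Z = (N(1−e²)+h)·sinφ = 4183242.995 m.

X 2182283.2 m, Y 4283785.1 m, Z 4183243.0 m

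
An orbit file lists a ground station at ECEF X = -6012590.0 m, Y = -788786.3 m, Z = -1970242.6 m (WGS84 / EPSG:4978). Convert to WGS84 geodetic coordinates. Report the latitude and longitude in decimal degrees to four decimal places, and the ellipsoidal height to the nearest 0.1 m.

lat -18.1125°, lon -172.5261°, h 63.4 m

λ = atan2(Y, X) = -172.52609967°; p = √(X²+Y²) = 6064109.4 m.
Bowring's method on WGS84 (a = 6378137 m, b = 6356752.314 m) gives φ = -18.11250024°, h = 63.352 m.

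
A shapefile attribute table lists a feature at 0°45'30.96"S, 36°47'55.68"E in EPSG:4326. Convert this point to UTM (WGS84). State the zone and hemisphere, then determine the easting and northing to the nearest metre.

Zone 37S: E 255022 m, N 9916090 m

Longitude 36.7988° lies in the 6° band [36°, 42°), giving zone 37; latitude is south of the equator, so 37S.
Zone 37 central meridian λ₀ = 6×37 − 183 = 39°; Δλ = -2.2012°.
Transverse Mercator on WGS84 with k₀ = 0.9996 gives E = 255022.221 m, N = 9916089.531 m.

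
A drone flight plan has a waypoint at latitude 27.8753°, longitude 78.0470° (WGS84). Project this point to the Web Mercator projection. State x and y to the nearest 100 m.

Web Mercator is spherical with R = a = 6378137 m.
x = R·λ = 6378137 × 1.362177121 = 8688152.298 m.
y = R·ln tan(π/4 + φ/2) = 6378137 × 0.506928755 = 3233261.050 m.

x 8688200 m, y 3233300 m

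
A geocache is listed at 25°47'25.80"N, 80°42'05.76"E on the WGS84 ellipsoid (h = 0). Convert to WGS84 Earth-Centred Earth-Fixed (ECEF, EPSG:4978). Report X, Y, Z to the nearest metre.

WGS84: a = 6378137 m, e² = 0.006694380; N(φ) = a/√(1−e²sin²φ) = 6382182.098 m.
X = (N+h)·cosφ·cosλ = 928491.342 m; Y = (N+h)·cosφ·sinλ = 5670951.677 m; Z = (N(1−e²)+h)·sinφ = 2758182.608 m.

X 928491 m, Y 5670952 m, Z 2758183 m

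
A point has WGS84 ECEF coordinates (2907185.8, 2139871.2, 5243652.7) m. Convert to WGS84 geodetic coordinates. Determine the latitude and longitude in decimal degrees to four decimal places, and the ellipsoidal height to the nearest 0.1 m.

lat 55.6353°, lon 36.3554°, h 2451.4 m

λ = atan2(Y, X) = 36.35540059°; p = √(X²+Y²) = 3609816.9 m.
Bowring's method on WGS84 (a = 6378137 m, b = 6356752.314 m) gives φ = 55.63530014°, h = 2451.418 m.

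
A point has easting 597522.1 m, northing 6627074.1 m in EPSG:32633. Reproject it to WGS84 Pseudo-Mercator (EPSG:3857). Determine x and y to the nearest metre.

x 1863099 m, y 8348708 m

Unproject from UTM 33N (λ₀ = 15°) → φ = 59.77000022°, λ = 16.73649992°.
Web Mercator (R = 6378137 m): x = 1863098.649 m, y = 8348708.033 m.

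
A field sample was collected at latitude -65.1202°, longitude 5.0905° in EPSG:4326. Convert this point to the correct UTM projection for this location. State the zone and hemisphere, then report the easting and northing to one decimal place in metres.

Zone 31S: E 598123.7 m, N 2776525.1 m

Longitude 5.0905° lies in the 6° band [0°, 6°), giving zone 31; latitude is south of the equator, so 31S.
Zone 31 central meridian λ₀ = 6×31 − 183 = 3°; Δλ = +2.0905°.
Transverse Mercator on WGS84 with k₀ = 0.9996 gives E = 598123.740 m, N = 2776525.070 m.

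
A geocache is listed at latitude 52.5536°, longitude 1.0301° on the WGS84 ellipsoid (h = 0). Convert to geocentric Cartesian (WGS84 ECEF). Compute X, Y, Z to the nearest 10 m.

WGS84: a = 6378137 m, e² = 0.006694380; N(φ) = a/√(1−e²sin²φ) = 6391636.183 m.
X = (N+h)·cosφ·cosλ = 3885608.075 m; Y = (N+h)·cosφ·sinλ = 69865.463 m; Z = (N(1−e²)+h)·sinφ = 5040493.307 m.

X 3885610 m, Y 69870 m, Z 5040490 m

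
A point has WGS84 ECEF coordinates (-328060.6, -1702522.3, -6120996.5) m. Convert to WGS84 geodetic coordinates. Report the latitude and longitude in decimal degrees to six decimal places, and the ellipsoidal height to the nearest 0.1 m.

lat -74.285200°, lon -100.906700°, h 3490.6 m

λ = atan2(Y, X) = -100.90670019°; p = √(X²+Y²) = 1733841.4 m.
Bowring's method on WGS84 (a = 6378137 m, b = 6356752.314 m) gives φ = -74.28519962°, h = 3490.635 m.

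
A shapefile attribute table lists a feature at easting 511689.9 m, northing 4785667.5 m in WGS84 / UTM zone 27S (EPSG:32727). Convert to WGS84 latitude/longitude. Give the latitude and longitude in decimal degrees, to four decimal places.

Zone 27S: λ₀ = -21°, k₀ = 0.9996, false easting 500000 m, false northing 10000000 m.
Meridian distance M = (N − FN)/k₀ = -5216419.1 m.
Inverse transverse Mercator on WGS84 gives φ = -47.08240005°, λ = -20.84600034°.

lat -47.0824°, lon -20.8460°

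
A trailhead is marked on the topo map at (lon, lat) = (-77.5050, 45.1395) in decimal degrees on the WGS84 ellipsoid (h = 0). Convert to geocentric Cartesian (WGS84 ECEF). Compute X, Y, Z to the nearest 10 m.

X 975030 m, Y -4399880 m, Z 4498300 m

WGS84: a = 6378137 m, e² = 0.006694380; N(φ) = a/√(1−e²sin²φ) = 6388890.531 m.
X = (N+h)·cosφ·cosλ = 975026.100 m; Y = (N+h)·cosφ·sinλ = -4399875.545 m; Z = (N(1−e²)+h)·sinφ = 4498297.381 m.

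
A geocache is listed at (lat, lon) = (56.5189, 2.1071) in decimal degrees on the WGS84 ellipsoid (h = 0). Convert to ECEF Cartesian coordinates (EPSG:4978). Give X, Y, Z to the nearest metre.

WGS84: a = 6378137 m, e² = 0.006694380; N(φ) = a/√(1−e²sin²φ) = 6393040.804 m.
X = (N+h)·cosφ·cosλ = 3524412.272 m; Y = (N+h)·cosφ·sinλ = 129671.660 m; Z = (N(1−e²)+h)·sinφ = 5296533.779 m.

X 3524412 m, Y 129672 m, Z 5296534 m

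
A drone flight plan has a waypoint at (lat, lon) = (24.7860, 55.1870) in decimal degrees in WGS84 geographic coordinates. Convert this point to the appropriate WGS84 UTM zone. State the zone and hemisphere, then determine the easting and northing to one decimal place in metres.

Longitude 55.1870° lies in the 6° band [54°, 60°), giving zone 40; latitude is north of the equator, so 40N.
Zone 40 central meridian λ₀ = 6×40 − 183 = 57°; Δλ = -1.8130°.
Transverse Mercator on WGS84 with k₀ = 0.9996 gives E = 316715.114 m, N = 2742468.139 m.

Zone 40N: E 316715.1 m, N 2742468.1 m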